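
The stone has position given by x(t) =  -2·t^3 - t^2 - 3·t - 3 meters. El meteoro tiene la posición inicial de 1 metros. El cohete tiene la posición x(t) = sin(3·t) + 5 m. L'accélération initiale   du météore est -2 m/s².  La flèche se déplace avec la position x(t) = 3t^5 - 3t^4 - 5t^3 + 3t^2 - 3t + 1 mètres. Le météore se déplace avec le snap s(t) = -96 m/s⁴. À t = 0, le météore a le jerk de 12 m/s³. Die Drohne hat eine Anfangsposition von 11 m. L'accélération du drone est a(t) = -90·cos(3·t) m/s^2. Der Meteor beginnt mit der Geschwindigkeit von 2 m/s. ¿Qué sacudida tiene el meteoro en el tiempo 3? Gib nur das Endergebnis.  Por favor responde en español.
La respuesta es -276.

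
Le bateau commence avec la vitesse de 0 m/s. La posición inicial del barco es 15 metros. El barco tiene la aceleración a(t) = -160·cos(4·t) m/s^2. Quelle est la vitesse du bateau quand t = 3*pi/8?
En partant de l'accélération a(t) = -160·cos(4·t), nous prenons 1 intégrale. L'intégrale de l'accélération est la vitesse. En utilisant v(0) = 0, nous obtenons v(t) = -40·sin(4·t). De l'équation de la vitesse v(t) = -40·sin(4·t), nous substituons t = 3*pi/8 pour obtenir v = 40.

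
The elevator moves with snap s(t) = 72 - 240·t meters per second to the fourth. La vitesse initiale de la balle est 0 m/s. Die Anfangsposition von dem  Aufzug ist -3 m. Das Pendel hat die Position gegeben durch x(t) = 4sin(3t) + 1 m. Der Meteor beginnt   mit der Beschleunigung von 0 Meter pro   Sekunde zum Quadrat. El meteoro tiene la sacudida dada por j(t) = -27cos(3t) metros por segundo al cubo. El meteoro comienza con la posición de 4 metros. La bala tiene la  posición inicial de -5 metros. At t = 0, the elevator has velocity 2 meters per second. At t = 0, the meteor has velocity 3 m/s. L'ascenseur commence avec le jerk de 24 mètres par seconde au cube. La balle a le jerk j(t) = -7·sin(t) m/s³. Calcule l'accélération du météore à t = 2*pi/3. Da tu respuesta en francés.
En partant du jerk j(t) = -27·cos(3·t), nous prenons 1 intégrale. L'intégrale du jerk, avec a(0) = 0, donne l'accélération: a(t) = -9·sin(3·t). Nous avons l'accélération a(t) = -9·sin(3·t). En substituant t = 2*pi/3: a(2*pi/3) = 0.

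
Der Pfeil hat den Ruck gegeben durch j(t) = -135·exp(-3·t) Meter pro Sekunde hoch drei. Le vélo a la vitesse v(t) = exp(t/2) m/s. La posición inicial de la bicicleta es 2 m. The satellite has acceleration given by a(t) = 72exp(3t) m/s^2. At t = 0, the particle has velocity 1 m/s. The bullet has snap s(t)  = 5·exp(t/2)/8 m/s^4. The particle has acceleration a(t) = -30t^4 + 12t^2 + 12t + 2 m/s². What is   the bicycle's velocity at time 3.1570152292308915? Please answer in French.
De l'équation de la vitesse v(t) = exp(t/2), nous substituons t = 3.1570152292308915 pour obtenir v = 4.84771574996666.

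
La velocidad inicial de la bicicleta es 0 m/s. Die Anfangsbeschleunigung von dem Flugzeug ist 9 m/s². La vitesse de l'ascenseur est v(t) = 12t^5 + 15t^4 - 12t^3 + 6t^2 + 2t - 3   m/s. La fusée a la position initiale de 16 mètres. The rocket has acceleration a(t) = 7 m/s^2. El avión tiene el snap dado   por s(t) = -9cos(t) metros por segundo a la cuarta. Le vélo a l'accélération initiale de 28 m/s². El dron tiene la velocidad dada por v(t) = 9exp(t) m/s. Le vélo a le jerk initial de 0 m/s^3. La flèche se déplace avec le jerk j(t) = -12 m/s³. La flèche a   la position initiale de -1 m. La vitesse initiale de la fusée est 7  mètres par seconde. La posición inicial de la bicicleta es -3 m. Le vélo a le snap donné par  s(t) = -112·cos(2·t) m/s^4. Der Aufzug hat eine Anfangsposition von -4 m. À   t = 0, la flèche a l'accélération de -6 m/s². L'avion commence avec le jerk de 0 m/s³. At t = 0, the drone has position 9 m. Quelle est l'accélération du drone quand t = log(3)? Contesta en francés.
En partant de la vitesse v(t) = 9·exp(t), nous prenons 1 dérivée. En prenant d/dt de v(t), nous trouvons a(t) = 9·exp(t). En utilisant a(t) = 9·exp(t) et en substituant t = log(3), nous trouvons a = 27.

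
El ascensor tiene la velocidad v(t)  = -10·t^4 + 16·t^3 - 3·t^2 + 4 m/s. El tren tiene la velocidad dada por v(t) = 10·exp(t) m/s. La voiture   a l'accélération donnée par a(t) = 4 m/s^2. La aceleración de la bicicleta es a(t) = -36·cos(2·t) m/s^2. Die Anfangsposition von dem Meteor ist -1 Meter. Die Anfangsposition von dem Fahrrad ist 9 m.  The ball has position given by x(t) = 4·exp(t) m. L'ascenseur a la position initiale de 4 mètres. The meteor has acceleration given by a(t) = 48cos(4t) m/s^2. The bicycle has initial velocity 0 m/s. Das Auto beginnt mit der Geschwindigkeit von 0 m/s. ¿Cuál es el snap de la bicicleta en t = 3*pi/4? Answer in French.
Nous devons dériver notre équation de l'accélération a(t) = -36·cos(2·t) 2 fois. En dérivant l'accélération, nous obtenons le jerk: j(t) = 72·sin(2·t). En dérivant le jerk, nous obtenons le snap: s(t) = 144·cos(2·t). En utilisant s(t) = 144·cos(2·t) et en substituant t = 3*pi/4, nous trouvons s = 0.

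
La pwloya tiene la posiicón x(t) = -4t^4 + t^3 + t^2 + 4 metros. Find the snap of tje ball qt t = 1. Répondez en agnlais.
To solve this, we need to take 4 derivatives of our position equation x(t) = -4·t^4 + t^3 + t^2 + 4. The derivative of position gives velocity: v(t) = -16·t^3 + 3·t^2 + 2·t. Taking d/dt of v(t), we find a(t) = -48·t^2 + 6·t + 2. The derivative of acceleration gives jerk: j(t) = 6 - 96·t. Differentiating jerk, we get snap: s(t) = -96. We have snap s(t) = -96. Substituting t = 1: s(1) = -96.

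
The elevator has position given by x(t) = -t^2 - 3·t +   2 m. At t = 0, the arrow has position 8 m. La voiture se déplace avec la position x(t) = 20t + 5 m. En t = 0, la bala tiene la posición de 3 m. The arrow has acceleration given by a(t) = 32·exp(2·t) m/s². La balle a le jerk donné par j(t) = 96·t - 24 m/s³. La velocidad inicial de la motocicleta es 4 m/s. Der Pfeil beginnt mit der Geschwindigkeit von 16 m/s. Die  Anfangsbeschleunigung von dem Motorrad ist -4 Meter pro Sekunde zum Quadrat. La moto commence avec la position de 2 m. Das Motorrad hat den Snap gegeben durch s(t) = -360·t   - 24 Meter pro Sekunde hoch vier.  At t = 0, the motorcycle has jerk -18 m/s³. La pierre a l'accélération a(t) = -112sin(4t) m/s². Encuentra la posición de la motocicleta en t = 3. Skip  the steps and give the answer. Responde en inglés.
At t = 3, x = -895.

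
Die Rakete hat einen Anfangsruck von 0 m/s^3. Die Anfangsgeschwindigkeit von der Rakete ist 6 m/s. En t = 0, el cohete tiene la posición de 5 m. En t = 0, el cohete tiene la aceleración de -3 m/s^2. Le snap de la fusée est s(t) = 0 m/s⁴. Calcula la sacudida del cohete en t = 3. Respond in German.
Wir müssen unsere Gleichung für den Snap s(t) = 0 1-mal integrieren. Die Stammfunktion von dem Snap, mit j(0) = 0, ergibt den Ruck: j(t) = 0. Wir haben den Ruck j(t) = 0. Durch Einsetzen von t = 3: j(3) = 0.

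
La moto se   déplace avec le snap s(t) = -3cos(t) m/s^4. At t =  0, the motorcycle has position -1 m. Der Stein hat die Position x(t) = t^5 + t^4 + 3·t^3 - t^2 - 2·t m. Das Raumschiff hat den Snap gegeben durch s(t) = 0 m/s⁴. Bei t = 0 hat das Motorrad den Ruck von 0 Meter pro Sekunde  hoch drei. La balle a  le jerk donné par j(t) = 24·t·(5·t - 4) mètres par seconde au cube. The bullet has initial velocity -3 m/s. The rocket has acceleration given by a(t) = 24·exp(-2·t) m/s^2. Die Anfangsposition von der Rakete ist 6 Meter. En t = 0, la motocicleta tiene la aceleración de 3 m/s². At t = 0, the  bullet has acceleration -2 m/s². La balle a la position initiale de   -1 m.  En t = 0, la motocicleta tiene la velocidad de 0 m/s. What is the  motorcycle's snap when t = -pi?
Using s(t) = -3·cos(t) and substituting t = -pi, we find s = 3.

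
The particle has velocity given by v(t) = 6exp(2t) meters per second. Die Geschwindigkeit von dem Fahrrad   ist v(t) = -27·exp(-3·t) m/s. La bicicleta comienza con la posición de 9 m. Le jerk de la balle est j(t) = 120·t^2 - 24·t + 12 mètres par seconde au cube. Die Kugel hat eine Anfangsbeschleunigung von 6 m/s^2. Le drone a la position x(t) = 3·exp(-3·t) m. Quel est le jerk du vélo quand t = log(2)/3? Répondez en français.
En partant de la vitesse v(t) = -27·exp(-3·t), nous prenons 2 dérivées. En dérivant la vitesse, nous obtenons l'accélération: a(t) = 81·exp(-3·t). La dérivée de l'accélération donne le jerk: j(t) = -243·exp(-3·t). En utilisant j(t) = -243·exp(-3·t) et en substituant t = log(2)/3, nous trouvons j = -243/2.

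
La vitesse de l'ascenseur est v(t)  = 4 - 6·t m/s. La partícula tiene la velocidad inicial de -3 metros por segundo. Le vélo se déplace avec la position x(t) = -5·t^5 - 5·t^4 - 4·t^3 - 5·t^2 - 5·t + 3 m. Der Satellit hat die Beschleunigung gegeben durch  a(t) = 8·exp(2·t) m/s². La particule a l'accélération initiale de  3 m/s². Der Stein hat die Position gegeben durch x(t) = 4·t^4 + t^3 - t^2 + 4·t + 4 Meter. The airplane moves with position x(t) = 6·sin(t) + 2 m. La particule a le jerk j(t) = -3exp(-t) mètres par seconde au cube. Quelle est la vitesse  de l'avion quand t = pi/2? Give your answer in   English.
To solve this, we need to take 1 derivative of our position equation x(t) = 6·sin(t) + 2. Differentiating position, we get velocity: v(t) = 6·cos(t). From the given velocity equation v(t) = 6·cos(t), we substitute t = pi/2 to get v = 0.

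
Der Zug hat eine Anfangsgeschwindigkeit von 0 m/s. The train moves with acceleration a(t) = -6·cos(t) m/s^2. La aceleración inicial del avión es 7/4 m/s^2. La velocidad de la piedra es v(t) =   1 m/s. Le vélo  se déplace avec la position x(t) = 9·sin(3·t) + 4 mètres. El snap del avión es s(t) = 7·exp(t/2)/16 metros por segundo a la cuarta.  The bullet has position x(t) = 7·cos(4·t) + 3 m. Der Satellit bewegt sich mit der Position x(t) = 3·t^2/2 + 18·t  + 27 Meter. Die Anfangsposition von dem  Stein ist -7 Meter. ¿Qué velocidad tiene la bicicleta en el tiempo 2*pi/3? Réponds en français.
Pour résoudre ceci, nous devons prendre 1 dérivée de notre équation de la position x(t) = 9·sin(3·t) + 4. La dérivée de la position donne la vitesse: v(t) = 27·cos(3·t). Nous avons la vitesse v(t) = 27·cos(3·t). En substituant t = 2*pi/3: v(2*pi/3) = 27.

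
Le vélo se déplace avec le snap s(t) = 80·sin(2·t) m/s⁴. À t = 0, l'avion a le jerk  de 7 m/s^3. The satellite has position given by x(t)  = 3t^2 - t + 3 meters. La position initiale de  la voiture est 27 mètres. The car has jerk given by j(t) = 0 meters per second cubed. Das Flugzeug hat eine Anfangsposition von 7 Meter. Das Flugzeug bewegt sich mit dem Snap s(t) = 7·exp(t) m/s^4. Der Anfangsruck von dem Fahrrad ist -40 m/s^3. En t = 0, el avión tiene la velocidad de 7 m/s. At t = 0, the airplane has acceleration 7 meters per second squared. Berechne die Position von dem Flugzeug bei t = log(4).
Um dies zu lösen, müssen wir 4 Stammfunktionen unserer Gleichung für den Snap s(t) = 7·exp(t) finden. Die Stammfunktion von dem Snap, mit j(0) = 7, ergibt den Ruck: j(t) = 7·exp(t). Das Integral von dem Ruck, mit a(0) = 7, ergibt die Beschleunigung: a(t) = 7·exp(t). Mit ∫a(t)dt und Anwendung von v(0) = 7, finden wir v(t) = 7·exp(t). Mit ∫v(t)dt und Anwendung von x(0) = 7, finden wir x(t) = 7·exp(t). Wir haben die Position x(t) = 7·exp(t). Durch Einsetzen von t = log(4): x(log(4)) = 28.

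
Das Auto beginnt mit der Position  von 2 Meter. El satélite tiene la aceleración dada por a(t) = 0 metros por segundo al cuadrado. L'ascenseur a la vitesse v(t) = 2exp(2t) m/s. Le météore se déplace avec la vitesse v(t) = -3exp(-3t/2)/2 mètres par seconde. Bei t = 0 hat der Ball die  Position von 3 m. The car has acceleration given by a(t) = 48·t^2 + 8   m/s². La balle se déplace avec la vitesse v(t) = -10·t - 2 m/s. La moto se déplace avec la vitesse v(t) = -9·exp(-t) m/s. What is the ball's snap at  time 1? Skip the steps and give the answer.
At t = 1, s = 0.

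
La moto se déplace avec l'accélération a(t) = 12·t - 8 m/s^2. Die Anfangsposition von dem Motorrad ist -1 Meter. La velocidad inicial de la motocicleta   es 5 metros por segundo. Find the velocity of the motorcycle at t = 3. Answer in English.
To find the answer, we compute 1 antiderivative of a(t) = 12·t - 8. Finding the integral of a(t) and using v(0) = 5: v(t) = 6·t^2 - 8·t + 5. Using v(t) = 6·t^2 - 8·t + 5 and substituting t = 3, we find v = 35.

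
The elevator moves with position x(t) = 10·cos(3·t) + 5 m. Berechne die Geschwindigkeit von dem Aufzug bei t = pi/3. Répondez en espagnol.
Debemos derivar nuestra ecuación de la posición x(t) = 10·cos(3·t) + 5 1 vez. Derivando la posición, obtenemos la velocidad: v(t) = -30·sin(3·t). Usando v(t) = -30·sin(3·t) y sustituyendo t = pi/3, encontramos v = 0.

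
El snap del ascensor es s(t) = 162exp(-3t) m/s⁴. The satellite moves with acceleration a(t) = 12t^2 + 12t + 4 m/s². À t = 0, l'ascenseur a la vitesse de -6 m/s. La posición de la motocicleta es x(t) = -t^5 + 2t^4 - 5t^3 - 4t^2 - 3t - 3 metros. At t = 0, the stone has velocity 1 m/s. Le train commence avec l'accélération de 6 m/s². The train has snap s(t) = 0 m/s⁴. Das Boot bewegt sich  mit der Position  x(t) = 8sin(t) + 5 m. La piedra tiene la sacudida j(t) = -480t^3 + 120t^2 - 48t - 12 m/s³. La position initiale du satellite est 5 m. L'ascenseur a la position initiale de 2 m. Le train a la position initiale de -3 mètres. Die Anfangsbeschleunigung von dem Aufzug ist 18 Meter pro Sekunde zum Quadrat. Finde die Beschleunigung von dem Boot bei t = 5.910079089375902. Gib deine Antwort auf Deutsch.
Wir müssen unsere Gleichung für die Position x(t) = 8·sin(t) + 5 2-mal ableiten. Die Ableitung von der Position ergibt die Geschwindigkeit: v(t) = 8·cos(t). Die Ableitung von der Geschwindigkeit ergibt die Beschleunigung: a(t) = -8·sin(t). Aus der Gleichung für die Beschleunigung a(t) = -8·sin(t), setzen wir t = 5.910079089375902 ein und erhalten a = 2.91607755655785.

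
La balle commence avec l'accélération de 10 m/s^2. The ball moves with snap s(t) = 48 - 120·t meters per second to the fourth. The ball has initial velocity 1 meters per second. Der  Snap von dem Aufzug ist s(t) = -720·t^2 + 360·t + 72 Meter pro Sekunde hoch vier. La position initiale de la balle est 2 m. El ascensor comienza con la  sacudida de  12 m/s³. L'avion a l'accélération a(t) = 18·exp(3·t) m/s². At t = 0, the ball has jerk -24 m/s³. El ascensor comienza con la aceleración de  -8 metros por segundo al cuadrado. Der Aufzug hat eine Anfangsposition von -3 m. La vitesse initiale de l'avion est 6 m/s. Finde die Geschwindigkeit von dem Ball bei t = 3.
Um dies zu lösen, müssen wir 3 Stammfunktionen unserer Gleichung für den Snap s(t) = 48 - 120·t finden. Mit ∫s(t)dt und Anwendung von j(0) = -24, finden wir j(t) = -60·t^2 + 48·t - 24. Das Integral von dem Ruck ist die Beschleunigung. Mit a(0) = 10 erhalten wir a(t) = -20·t^3 + 24·t^2 - 24·t + 10. Das Integral von der Beschleunigung ist die Geschwindigkeit. Mit v(0) = 1 erhalten wir v(t) = -5·t^4 + 8·t^3 - 12·t^2 + 10·t + 1. Wir haben die Geschwindigkeit v(t) = -5·t^4 + 8·t^3 - 12·t^2 + 10·t + 1. Durch Einsetzen von t = 3: v(3) = -266.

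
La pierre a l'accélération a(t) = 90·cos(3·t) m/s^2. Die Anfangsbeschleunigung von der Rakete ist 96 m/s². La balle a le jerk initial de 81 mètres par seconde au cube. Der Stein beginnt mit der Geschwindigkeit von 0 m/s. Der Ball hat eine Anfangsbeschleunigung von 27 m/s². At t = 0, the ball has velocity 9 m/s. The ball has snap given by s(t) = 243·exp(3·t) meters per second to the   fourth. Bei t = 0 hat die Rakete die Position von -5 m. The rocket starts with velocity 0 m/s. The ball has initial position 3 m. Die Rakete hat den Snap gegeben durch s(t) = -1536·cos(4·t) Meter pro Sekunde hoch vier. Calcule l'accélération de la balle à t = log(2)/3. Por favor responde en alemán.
Ausgehend von dem Snap s(t) = 243·exp(3·t), nehmen wir 2 Stammfunktionen. Mit ∫s(t)dt und Anwendung von j(0) = 81, finden wir j(t) = 81·exp(3·t). Durch Integration von dem Ruck und Verwendung der Anfangsbedingung a(0) = 27, erhalten wir a(t) = 27·exp(3·t). Mit a(t) = 27·exp(3·t) und Einsetzen von t = log(2)/3, finden wir a = 54.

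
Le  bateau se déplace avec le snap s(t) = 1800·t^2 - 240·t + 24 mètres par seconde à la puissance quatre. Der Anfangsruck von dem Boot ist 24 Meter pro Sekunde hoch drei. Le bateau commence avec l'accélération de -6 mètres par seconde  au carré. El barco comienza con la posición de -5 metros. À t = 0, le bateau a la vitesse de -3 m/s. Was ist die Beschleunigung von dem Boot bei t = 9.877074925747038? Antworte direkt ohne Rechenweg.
a(9.877074925747038) = 1390452.56814475.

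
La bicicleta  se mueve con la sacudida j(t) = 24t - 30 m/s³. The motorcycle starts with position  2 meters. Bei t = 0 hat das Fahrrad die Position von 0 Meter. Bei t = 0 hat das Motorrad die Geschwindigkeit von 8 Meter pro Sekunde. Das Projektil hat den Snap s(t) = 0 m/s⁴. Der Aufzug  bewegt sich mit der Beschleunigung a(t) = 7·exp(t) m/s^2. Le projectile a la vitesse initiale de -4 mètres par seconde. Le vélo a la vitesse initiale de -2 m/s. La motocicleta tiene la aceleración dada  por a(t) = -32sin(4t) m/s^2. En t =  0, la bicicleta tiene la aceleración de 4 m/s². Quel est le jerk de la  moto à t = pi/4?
Pour résoudre ceci, nous devons prendre 1 dérivée de notre équation de l'accélération a(t) = -32·sin(4·t). En prenant d/dt de a(t), nous trouvons j(t) = -128·cos(4·t). Nous avons le jerk j(t) = -128·cos(4·t). En substituant t = pi/4: j(pi/4) = 128.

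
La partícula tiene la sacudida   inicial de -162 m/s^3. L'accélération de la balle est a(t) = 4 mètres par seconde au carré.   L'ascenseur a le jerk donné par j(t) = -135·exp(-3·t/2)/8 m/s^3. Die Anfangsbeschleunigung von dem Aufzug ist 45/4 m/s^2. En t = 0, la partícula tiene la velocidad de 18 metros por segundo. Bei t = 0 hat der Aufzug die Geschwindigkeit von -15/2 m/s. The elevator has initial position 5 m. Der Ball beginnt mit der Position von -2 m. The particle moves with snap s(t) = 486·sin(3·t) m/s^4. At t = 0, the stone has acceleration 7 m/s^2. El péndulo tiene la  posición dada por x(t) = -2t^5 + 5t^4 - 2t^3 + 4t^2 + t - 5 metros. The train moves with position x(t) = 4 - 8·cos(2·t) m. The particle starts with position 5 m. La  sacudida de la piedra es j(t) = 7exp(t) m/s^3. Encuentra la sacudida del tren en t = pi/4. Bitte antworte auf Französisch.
Nous devons dériver notre équation de la position x(t) = 4 - 8·cos(2·t) 3 fois. La dérivée de la position donne la vitesse: v(t) = 16·sin(2·t). En prenant d/dt de v(t), nous trouvons a(t) = 32·cos(2·t). En dérivant l'accélération, nous obtenons le jerk: j(t) = -64·sin(2·t). Nous avons le jerk j(t) = -64·sin(2·t). En substituant t = pi/4: j(pi/4) = -64.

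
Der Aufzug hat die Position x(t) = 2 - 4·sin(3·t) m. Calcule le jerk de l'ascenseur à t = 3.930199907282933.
Pour résoudre ceci, nous devons prendre 3 dérivées de notre équation de la position x(t) = 2 - 4·sin(3·t). La dérivée de la position donne la vitesse: v(t) = -12·cos(3·t). En prenant d/dt de v(t), nous trouvons a(t) = 36·sin(3·t). La dérivée de l'accélération donne le jerk: j(t) = 108·cos(3·t). Nous avons le jerk j(t) = 108·cos(3·t). En substituant t = 3.930199907282933: j(3.930199907282933) = 77.0991929221810.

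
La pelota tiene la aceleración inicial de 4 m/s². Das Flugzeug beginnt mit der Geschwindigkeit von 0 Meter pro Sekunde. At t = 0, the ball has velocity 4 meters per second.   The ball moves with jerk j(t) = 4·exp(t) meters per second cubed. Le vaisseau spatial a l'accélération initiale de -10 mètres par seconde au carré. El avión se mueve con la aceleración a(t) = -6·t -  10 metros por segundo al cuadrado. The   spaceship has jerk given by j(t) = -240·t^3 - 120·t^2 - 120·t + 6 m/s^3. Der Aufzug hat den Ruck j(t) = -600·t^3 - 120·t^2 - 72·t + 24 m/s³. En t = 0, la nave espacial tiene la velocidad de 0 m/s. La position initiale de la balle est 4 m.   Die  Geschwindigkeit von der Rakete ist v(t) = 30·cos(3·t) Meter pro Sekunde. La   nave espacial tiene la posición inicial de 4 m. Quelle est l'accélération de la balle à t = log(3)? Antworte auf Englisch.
We must find the antiderivative of our jerk equation j(t) = 4·exp(t) 1 time. Integrating jerk and using the initial condition a(0) = 4, we get a(t) = 4·exp(t). From the given acceleration equation a(t) = 4·exp(t), we substitute t = log(3) to get a = 12.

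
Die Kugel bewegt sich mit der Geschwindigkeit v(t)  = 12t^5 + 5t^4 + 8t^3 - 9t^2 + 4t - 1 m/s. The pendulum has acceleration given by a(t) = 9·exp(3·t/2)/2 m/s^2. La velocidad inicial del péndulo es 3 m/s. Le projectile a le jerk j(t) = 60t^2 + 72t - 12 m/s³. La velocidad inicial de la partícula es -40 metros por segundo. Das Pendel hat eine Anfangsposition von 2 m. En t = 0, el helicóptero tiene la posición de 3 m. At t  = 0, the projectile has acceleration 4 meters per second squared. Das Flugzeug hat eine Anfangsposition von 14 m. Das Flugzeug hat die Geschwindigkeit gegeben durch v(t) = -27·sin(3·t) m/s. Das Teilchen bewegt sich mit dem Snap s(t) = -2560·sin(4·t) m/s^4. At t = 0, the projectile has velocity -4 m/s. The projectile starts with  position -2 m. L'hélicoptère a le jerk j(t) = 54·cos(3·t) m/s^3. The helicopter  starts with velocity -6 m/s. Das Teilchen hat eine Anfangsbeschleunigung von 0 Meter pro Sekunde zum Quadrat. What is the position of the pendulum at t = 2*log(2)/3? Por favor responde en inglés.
We need to integrate our acceleration equation a(t) = 9·exp(3·t/2)/2 2 times. The antiderivative of acceleration, with v(0) = 3, gives velocity: v(t) = 3·exp(3·t/2). Taking ∫v(t)dt and applying x(0) = 2, we find x(t) = 2·exp(3·t/2). Using x(t) = 2·exp(3·t/2) and substituting t = 2*log(2)/3, we find x = 4.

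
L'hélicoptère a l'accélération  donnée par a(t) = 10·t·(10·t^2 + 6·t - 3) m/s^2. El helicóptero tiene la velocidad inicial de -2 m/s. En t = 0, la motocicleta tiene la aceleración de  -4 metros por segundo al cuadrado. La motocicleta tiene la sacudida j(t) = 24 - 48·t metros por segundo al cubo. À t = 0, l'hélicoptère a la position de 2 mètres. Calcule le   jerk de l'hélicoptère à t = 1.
Nous devons dériver notre équation de l'accélération a(t) = 10·t·(10·t^2 + 6·t - 3) 1 fois. En dérivant l'accélération, nous obtenons le jerk: j(t) = 100·t^2 + 10·t·(20·t + 6) + 60·t - 30. Nous avons le jerk j(t) = 100·t^2 + 10·t·(20·t + 6) + 60·t - 30. En substituant t = 1: j(1) = 390.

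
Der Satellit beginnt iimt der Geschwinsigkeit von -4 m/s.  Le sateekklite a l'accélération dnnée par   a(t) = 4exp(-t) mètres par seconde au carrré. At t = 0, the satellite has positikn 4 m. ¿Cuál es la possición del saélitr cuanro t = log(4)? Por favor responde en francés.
Nous devons intégrer notre équation de l'accélération a(t) = 4·exp(-t) 2 fois. En intégrant l'accélération et en utilisant la condition initiale v(0) = -4, nous obtenons v(t) = -4·exp(-t). En intégrant la vitesse et en utilisant la condition initiale x(0) = 4, nous obtenons x(t) = 4·exp(-t). De l'équation de la position x(t) = 4·exp(-t), nous substituons t = log(4) pour obtenir x = 1.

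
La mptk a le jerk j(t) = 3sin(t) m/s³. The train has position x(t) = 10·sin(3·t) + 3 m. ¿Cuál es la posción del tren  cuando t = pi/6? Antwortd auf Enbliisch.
From the given position equation x(t) = 10·sin(3·t) + 3, we substitute t = pi/6 to get x = 13.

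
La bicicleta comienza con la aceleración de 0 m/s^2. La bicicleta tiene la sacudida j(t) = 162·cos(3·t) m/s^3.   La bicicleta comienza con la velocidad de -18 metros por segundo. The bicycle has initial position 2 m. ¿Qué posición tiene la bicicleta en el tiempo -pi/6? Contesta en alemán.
Ausgehend von dem Ruck j(t) = 162·cos(3·t), nehmen wir 3 Stammfunktionen. Mit ∫j(t)dt und Anwendung von a(0) = 0, finden wir a(t) = 54·sin(3·t). Durch Integration von der Beschleunigung und Verwendung der Anfangsbedingung v(0) = -18, erhalten wir v(t) = -18·cos(3·t). Mit ∫v(t)dt und Anwendung von x(0) = 2, finden wir x(t) = 2 - 6·sin(3·t). Wir haben die Position x(t) = 2 - 6·sin(3·t). Durch Einsetzen von t = -pi/6: x(-pi/6) = 8.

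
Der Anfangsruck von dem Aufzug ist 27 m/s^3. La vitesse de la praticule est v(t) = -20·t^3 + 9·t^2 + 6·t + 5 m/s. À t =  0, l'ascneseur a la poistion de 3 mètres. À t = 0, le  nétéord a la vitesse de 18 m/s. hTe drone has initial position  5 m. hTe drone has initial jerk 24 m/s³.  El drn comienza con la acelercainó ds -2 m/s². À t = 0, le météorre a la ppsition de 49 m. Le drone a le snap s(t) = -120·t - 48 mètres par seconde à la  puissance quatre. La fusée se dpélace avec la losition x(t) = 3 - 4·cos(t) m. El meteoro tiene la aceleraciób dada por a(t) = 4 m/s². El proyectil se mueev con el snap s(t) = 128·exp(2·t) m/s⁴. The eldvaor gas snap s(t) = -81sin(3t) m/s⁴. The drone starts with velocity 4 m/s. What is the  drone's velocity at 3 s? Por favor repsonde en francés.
Pour résoudre ceci, nous devons prendre 3 intégrales de notre équation du snap s(t) = -120·t - 48. En intégrant le snap et en utilisant la condition initiale j(0) = 24, nous obtenons j(t) = -60·t^2 - 48·t + 24. En prenant ∫j(t)dt et en appliquant a(0) = -2, nous trouvons a(t) = -20·t^3 - 24·t^2 + 24·t - 2. En intégrant l'accélération et en utilisant la condition initiale v(0) = 4, nous obtenons v(t) = -5·t^4 - 8·t^3 + 12·t^2 - 2·t + 4. En utilisant v(t) = -5·t^4 - 8·t^3 + 12·t^2 - 2·t + 4 et en substituant t = 3, nous trouvons v = -515.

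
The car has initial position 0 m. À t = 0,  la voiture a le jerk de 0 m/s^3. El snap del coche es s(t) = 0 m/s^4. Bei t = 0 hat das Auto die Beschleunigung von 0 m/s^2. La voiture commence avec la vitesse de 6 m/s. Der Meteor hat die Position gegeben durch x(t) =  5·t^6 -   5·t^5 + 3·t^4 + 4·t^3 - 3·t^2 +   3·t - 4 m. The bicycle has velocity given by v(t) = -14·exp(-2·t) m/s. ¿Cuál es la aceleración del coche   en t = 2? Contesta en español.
Necesitamos integrar nuestra ecuación del snap s(t) = 0 2 veces. La integral del snap, con j(0) = 0, da la sacudida: j(t) = 0. Tomando ∫j(t)dt y aplicando a(0) = 0, encontramos a(t) = 0. Usando a(t) = 0 y sustituyendo t = 2, encontramos a = 0.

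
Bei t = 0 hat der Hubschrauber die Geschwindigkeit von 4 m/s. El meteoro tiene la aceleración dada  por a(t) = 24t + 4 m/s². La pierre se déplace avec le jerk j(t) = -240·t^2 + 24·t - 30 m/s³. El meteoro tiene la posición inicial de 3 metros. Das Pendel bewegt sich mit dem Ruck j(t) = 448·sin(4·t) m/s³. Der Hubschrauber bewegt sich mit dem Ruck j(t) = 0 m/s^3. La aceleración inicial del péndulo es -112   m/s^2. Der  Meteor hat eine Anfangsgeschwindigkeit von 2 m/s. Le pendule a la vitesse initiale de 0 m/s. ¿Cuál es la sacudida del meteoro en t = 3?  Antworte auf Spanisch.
Para resolver esto, necesitamos tomar 1 derivada de nuestra ecuación de la aceleración a(t) = 24·t + 4. Tomando d/dt de a(t), encontramos j(t) = 24. Usando j(t) = 24 y sustituyendo t = 3, encontramos j = 24.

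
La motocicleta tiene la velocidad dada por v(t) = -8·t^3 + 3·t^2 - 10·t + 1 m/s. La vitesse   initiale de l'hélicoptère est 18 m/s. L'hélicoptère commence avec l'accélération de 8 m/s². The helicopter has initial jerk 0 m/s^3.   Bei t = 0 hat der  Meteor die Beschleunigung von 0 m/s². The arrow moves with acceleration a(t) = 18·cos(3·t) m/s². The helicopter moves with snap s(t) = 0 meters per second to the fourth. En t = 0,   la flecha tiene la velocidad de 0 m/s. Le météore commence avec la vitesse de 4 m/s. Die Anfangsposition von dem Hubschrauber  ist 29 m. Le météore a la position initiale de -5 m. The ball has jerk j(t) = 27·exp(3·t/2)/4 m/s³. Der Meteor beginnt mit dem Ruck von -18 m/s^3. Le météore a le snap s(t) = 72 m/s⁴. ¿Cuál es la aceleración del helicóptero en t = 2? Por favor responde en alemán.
Um dies zu lösen, müssen wir 2 Integrale unserer Gleichung für den Snap s(t) = 0 finden. Die Stammfunktion von dem Snap, mit j(0) = 0, ergibt den Ruck: j(t) = 0. Die Stammfunktion von dem Ruck ist die Beschleunigung. Mit a(0) = 8 erhalten wir a(t) = 8. Mit a(t) = 8 und Einsetzen von t = 2, finden wir a = 8.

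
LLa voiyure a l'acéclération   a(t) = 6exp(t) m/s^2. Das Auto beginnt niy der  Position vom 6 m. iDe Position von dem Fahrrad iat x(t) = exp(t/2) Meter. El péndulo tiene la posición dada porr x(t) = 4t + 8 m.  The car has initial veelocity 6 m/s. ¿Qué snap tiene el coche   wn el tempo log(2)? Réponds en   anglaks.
To solve this, we need to take 2 derivatives of our acceleration equation a(t) = 6·exp(t). The derivative of acceleration gives jerk: j(t) = 6·exp(t). Taking d/dt of j(t), we find s(t) = 6·exp(t). From the given snap equation s(t) = 6·exp(t), we substitute t = log(2) to get s = 12.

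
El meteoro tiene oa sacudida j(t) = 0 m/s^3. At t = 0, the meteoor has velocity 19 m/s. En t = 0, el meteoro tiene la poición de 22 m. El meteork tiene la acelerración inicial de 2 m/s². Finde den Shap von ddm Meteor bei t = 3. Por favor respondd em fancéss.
En partant du jerk j(t) = 0, nous prenons 1 dérivée. En prenant d/dt de j(t), nous trouvons s(t) = 0. Nous avons le snap s(t) = 0. En substituant t = 3: s(3) = 0.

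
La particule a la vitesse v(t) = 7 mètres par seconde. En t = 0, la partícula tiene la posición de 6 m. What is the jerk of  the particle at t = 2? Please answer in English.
Starting from velocity v(t) = 7, we take 2 derivatives. Differentiating velocity, we get acceleration: a(t) = 0. Taking d/dt of a(t), we find j(t) = 0. Using j(t) = 0 and substituting t = 2, we find j = 0.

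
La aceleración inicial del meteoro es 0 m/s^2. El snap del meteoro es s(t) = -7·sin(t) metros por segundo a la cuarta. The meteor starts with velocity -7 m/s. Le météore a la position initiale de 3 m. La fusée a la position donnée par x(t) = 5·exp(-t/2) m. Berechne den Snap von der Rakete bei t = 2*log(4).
Um dies zu lösen, müssen wir 4 Ableitungen unserer Gleichung für die Position x(t) = 5·exp(-t/2) nehmen. Durch Ableiten von der Position erhalten wir die Geschwindigkeit: v(t) = -5·exp(-t/2)/2. Die Ableitung von der Geschwindigkeit ergibt die Beschleunigung: a(t) = 5·exp(-t/2)/4. Mit d/dt von a(t) finden wir j(t) = -5·exp(-t/2)/8. Durch Ableiten von dem Ruck erhalten wir den Snap: s(t) = 5·exp(-t/2)/16. Aus der Gleichung für den Snap s(t) = 5·exp(-t/2)/16, setzen wir t = 2*log(4) ein und erhalten s = 5/64.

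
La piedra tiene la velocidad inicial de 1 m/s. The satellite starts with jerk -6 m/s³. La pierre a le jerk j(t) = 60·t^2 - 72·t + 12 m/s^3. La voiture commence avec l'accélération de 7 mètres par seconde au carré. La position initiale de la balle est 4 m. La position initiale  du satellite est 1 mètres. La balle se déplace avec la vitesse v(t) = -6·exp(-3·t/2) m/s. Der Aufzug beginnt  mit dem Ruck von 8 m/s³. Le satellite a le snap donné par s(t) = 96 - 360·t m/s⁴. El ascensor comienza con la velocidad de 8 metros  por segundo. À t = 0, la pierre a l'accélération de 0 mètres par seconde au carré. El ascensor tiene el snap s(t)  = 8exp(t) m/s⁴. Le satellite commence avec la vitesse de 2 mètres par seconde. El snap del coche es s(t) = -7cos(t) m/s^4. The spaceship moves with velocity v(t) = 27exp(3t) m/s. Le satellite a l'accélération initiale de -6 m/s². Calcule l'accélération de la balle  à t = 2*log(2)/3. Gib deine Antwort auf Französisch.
Pour résoudre ceci, nous devons prendre 1 dérivée de notre équation de la vitesse v(t) = -6·exp(-3·t/2). En prenant d/dt de v(t), nous trouvons a(t) = 9·exp(-3·t/2). De l'équation de l'accélération a(t) = 9·exp(-3·t/2), nous substituons t = 2*log(2)/3 pour obtenir a = 9/2.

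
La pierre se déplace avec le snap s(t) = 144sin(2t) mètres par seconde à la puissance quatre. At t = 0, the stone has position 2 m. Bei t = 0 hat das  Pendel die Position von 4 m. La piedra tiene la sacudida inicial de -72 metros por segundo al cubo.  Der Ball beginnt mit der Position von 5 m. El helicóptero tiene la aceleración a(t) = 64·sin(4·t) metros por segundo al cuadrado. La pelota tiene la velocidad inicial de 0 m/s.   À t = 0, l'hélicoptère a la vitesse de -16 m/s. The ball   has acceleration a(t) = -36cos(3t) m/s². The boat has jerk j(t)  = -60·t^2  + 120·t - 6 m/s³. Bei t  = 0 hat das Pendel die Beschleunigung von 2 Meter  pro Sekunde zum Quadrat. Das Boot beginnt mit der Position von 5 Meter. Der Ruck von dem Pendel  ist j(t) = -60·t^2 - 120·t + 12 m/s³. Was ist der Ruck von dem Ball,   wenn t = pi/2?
Ausgehend von der Beschleunigung a(t) = -36·cos(3·t), nehmen wir 1 Ableitung. Mit d/dt von a(t) finden wir j(t) = 108·sin(3·t). Aus der Gleichung für den Ruck j(t) = 108·sin(3·t), setzen wir t = pi/2 ein und erhalten j = -108.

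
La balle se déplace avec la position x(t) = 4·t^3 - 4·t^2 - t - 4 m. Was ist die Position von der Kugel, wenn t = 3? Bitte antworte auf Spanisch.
Tenemos la posición x(t) = 4·t^3 - 4·t^2 - t - 4. Sustituyendo t = 3: x(3) = 65.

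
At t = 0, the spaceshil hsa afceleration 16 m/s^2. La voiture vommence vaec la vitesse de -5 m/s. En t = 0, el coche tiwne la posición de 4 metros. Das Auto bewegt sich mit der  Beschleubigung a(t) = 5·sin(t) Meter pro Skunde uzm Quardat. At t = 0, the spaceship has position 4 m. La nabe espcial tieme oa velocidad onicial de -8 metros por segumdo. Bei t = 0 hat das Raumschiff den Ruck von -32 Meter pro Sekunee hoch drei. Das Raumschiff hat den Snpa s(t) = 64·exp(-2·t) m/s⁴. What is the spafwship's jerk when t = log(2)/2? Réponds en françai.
Nous devons intégrer notre équation du snap s(t) = 64·exp(-2·t) 1 fois. En prenant ∫s(t)dt et en appliquant j(0) = -32, nous trouvons j(t) = -32·exp(-2·t). Nous avons le jerk j(t) = -32·exp(-2·t). En substituant t = log(2)/2: j(log(2)/2) = -16.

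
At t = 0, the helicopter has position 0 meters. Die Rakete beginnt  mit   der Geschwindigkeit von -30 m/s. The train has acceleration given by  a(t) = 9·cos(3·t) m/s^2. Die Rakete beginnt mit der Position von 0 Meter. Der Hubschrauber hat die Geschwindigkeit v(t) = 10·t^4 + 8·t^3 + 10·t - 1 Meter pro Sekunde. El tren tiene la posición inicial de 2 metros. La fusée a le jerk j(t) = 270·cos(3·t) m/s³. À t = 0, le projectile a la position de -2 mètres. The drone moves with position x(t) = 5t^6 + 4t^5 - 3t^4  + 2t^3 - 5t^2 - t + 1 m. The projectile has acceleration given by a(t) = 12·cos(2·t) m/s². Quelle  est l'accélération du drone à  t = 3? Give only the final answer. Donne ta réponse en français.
À t = 3, a = 14012.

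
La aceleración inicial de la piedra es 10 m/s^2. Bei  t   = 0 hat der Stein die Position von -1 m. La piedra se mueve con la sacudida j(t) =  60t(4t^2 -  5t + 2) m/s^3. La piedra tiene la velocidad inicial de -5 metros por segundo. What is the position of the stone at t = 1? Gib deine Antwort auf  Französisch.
Nous devons intégrer notre équation du jerk j(t) = 60·t·(4·t^2 - 5·t + 2) 3 fois. En intégrant le jerk et en utilisant la condition initiale a(0) = 10, nous obtenons a(t) = 60·t^4 - 100·t^3 + 60·t^2 + 10. L'intégrale de l'accélération, avec v(0) = -5, donne la vitesse: v(t) = 12·t^5 - 25·t^4 + 20·t^3 + 10·t - 5. La primitive de la vitesse est la position. En utilisant x(0) = -1, nous obtenons x(t) = 2·t^6 - 5·t^5 + 5·t^4 + 5·t^2 - 5·t - 1. De l'équation de la position x(t) = 2·t^6 - 5·t^5 + 5·t^4 + 5·t^2 - 5·t - 1, nous substituons t = 1 pour obtenir x = 1.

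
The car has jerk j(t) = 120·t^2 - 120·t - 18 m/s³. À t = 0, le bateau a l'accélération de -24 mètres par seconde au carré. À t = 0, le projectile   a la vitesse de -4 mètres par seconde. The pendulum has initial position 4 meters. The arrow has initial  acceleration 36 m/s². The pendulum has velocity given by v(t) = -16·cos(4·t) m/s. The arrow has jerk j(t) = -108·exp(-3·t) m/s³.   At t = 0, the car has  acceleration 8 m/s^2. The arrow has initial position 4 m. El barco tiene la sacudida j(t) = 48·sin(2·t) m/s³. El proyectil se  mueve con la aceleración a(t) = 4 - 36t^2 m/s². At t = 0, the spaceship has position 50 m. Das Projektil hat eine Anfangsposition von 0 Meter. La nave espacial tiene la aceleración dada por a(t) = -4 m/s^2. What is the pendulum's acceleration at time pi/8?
To solve this, we need to take 1 derivative of our velocity equation v(t) = -16·cos(4·t). Taking d/dt of v(t), we find a(t) = 64·sin(4·t). Using a(t) = 64·sin(4·t) and substituting t = pi/8, we find a = 64.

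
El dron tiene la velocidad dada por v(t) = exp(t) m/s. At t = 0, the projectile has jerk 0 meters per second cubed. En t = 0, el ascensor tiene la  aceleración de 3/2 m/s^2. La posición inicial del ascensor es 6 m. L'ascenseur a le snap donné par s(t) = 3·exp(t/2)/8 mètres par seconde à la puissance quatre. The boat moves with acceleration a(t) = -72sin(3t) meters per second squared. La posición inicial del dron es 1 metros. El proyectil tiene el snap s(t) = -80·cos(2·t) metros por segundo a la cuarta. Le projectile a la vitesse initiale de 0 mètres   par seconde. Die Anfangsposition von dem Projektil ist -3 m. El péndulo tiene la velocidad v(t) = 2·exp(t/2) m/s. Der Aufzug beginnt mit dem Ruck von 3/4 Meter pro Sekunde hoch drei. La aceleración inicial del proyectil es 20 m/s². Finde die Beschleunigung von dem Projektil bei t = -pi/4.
Wir müssen unsere Gleichung für den Snap s(t) = -80·cos(2·t) 2-mal integrieren. Durch Integration von dem Snap und Verwendung der Anfangsbedingung j(0) = 0, erhalten wir j(t) = -40·sin(2·t). Das Integral von dem Ruck ist die Beschleunigung. Mit a(0) = 20 erhalten wir a(t) = 20·cos(2·t). Wir haben die Beschleunigung a(t) = 20·cos(2·t). Durch Einsetzen von t = -pi/4: a(-pi/4) = 0.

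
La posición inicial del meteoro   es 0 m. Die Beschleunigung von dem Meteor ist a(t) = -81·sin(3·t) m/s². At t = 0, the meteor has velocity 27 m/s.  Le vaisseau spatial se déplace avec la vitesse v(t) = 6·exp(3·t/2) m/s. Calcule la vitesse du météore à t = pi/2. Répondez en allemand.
Ausgehend von der Beschleunigung a(t) = -81·sin(3·t), nehmen wir 1 Stammfunktion. Durch Integration von der Beschleunigung und Verwendung der Anfangsbedingung v(0) = 27, erhalten wir v(t) = 27·cos(3·t). Mit v(t) = 27·cos(3·t) und Einsetzen von t = pi/2, finden wir v = 0.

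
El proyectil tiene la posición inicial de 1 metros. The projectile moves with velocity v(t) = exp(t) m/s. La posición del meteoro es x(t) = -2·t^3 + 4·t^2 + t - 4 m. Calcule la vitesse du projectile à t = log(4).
En utilisant v(t) = exp(t) et en substituant t = log(4), nous trouvons v = 4.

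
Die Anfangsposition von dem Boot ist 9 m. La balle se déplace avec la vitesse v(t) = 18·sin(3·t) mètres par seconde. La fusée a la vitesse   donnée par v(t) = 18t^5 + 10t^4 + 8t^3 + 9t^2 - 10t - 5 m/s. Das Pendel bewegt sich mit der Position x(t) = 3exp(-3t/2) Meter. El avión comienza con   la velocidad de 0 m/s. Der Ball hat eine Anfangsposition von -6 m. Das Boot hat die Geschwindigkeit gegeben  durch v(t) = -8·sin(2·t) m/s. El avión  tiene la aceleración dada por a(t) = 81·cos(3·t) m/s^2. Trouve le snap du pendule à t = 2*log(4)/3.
En partant de la position x(t) = 3·exp(-3·t/2), nous prenons 4 dérivées. La dérivée de la position donne la vitesse: v(t) = -9·exp(-3·t/2)/2. La dérivée de la vitesse donne l'accélération: a(t) = 27·exp(-3·t/2)/4. En dérivant l'accélération, nous obtenons le jerk: j(t) = -81·exp(-3·t/2)/8. En dérivant le jerk, nous obtenons le snap: s(t) = 243·exp(-3·t/2)/16. En utilisant s(t) = 243·exp(-3·t/2)/16 et en substituant t = 2*log(4)/3, nous trouvons s = 243/64.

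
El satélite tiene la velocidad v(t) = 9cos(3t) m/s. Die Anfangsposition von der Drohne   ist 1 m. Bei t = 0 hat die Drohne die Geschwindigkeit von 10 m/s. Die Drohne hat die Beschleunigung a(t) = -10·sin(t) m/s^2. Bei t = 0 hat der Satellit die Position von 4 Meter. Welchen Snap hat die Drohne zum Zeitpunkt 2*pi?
Ausgehend von der Beschleunigung a(t) = -10·sin(t), nehmen wir 2 Ableitungen. Durch Ableiten von der Beschleunigung erhalten wir den Ruck: j(t) = -10·cos(t). Mit d/dt von j(t) finden wir s(t) = 10·sin(t). Wir haben den Snap s(t) = 10·sin(t). Durch Einsetzen von t = 2*pi: s(2*pi) = 0.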